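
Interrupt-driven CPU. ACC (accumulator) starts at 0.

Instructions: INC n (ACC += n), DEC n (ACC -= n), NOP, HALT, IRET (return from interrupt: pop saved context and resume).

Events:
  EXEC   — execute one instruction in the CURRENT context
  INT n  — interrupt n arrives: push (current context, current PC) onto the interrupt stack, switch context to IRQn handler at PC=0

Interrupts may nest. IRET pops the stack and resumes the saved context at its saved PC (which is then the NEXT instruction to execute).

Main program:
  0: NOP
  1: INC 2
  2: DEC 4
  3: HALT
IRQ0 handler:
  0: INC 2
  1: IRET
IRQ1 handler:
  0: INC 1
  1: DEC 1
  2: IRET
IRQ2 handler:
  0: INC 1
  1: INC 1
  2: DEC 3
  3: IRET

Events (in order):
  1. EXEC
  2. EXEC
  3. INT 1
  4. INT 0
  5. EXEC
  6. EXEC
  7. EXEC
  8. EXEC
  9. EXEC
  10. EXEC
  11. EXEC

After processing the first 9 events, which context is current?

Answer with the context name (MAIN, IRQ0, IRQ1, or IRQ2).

Answer: MAIN

Derivation:
Event 1 (EXEC): [MAIN] PC=0: NOP
Event 2 (EXEC): [MAIN] PC=1: INC 2 -> ACC=2
Event 3 (INT 1): INT 1 arrives: push (MAIN, PC=2), enter IRQ1 at PC=0 (depth now 1)
Event 4 (INT 0): INT 0 arrives: push (IRQ1, PC=0), enter IRQ0 at PC=0 (depth now 2)
Event 5 (EXEC): [IRQ0] PC=0: INC 2 -> ACC=4
Event 6 (EXEC): [IRQ0] PC=1: IRET -> resume IRQ1 at PC=0 (depth now 1)
Event 7 (EXEC): [IRQ1] PC=0: INC 1 -> ACC=5
Event 8 (EXEC): [IRQ1] PC=1: DEC 1 -> ACC=4
Event 9 (EXEC): [IRQ1] PC=2: IRET -> resume MAIN at PC=2 (depth now 0)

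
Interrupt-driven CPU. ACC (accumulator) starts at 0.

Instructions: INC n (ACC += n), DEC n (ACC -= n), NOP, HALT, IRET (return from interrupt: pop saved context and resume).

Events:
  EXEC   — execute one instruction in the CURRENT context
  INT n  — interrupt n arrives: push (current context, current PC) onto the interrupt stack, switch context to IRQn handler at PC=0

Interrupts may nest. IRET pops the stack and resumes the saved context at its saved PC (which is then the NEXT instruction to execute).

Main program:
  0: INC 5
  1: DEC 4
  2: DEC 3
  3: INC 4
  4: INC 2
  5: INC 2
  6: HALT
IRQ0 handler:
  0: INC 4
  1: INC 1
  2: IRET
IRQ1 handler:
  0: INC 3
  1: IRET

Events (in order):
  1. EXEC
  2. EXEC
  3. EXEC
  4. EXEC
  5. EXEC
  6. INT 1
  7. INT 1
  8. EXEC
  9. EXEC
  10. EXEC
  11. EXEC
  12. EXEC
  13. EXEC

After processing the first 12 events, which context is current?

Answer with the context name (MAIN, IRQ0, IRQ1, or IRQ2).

Answer: MAIN

Derivation:
Event 1 (EXEC): [MAIN] PC=0: INC 5 -> ACC=5
Event 2 (EXEC): [MAIN] PC=1: DEC 4 -> ACC=1
Event 3 (EXEC): [MAIN] PC=2: DEC 3 -> ACC=-2
Event 4 (EXEC): [MAIN] PC=3: INC 4 -> ACC=2
Event 5 (EXEC): [MAIN] PC=4: INC 2 -> ACC=4
Event 6 (INT 1): INT 1 arrives: push (MAIN, PC=5), enter IRQ1 at PC=0 (depth now 1)
Event 7 (INT 1): INT 1 arrives: push (IRQ1, PC=0), enter IRQ1 at PC=0 (depth now 2)
Event 8 (EXEC): [IRQ1] PC=0: INC 3 -> ACC=7
Event 9 (EXEC): [IRQ1] PC=1: IRET -> resume IRQ1 at PC=0 (depth now 1)
Event 10 (EXEC): [IRQ1] PC=0: INC 3 -> ACC=10
Event 11 (EXEC): [IRQ1] PC=1: IRET -> resume MAIN at PC=5 (depth now 0)
Event 12 (EXEC): [MAIN] PC=5: INC 2 -> ACC=12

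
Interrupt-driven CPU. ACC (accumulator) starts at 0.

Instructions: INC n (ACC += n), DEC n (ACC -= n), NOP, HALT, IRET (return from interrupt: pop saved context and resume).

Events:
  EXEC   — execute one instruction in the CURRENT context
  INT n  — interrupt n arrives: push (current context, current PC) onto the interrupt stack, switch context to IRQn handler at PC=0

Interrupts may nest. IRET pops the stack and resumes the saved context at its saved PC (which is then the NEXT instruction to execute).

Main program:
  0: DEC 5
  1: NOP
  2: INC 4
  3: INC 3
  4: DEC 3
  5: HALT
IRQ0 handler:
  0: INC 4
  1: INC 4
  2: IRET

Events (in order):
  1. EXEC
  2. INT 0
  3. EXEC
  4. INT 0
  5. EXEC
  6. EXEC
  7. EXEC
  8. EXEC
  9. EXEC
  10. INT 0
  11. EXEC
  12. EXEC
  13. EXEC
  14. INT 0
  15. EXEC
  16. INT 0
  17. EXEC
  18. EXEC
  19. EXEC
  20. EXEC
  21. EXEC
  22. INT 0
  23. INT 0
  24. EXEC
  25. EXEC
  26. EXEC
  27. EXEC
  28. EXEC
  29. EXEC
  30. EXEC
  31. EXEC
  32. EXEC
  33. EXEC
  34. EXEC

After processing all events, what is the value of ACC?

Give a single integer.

Event 1 (EXEC): [MAIN] PC=0: DEC 5 -> ACC=-5
Event 2 (INT 0): INT 0 arrives: push (MAIN, PC=1), enter IRQ0 at PC=0 (depth now 1)
Event 3 (EXEC): [IRQ0] PC=0: INC 4 -> ACC=-1
Event 4 (INT 0): INT 0 arrives: push (IRQ0, PC=1), enter IRQ0 at PC=0 (depth now 2)
Event 5 (EXEC): [IRQ0] PC=0: INC 4 -> ACC=3
Event 6 (EXEC): [IRQ0] PC=1: INC 4 -> ACC=7
Event 7 (EXEC): [IRQ0] PC=2: IRET -> resume IRQ0 at PC=1 (depth now 1)
Event 8 (EXEC): [IRQ0] PC=1: INC 4 -> ACC=11
Event 9 (EXEC): [IRQ0] PC=2: IRET -> resume MAIN at PC=1 (depth now 0)
Event 10 (INT 0): INT 0 arrives: push (MAIN, PC=1), enter IRQ0 at PC=0 (depth now 1)
Event 11 (EXEC): [IRQ0] PC=0: INC 4 -> ACC=15
Event 12 (EXEC): [IRQ0] PC=1: INC 4 -> ACC=19
Event 13 (EXEC): [IRQ0] PC=2: IRET -> resume MAIN at PC=1 (depth now 0)
Event 14 (INT 0): INT 0 arrives: push (MAIN, PC=1), enter IRQ0 at PC=0 (depth now 1)
Event 15 (EXEC): [IRQ0] PC=0: INC 4 -> ACC=23
Event 16 (INT 0): INT 0 arrives: push (IRQ0, PC=1), enter IRQ0 at PC=0 (depth now 2)
Event 17 (EXEC): [IRQ0] PC=0: INC 4 -> ACC=27
Event 18 (EXEC): [IRQ0] PC=1: INC 4 -> ACC=31
Event 19 (EXEC): [IRQ0] PC=2: IRET -> resume IRQ0 at PC=1 (depth now 1)
Event 20 (EXEC): [IRQ0] PC=1: INC 4 -> ACC=35
Event 21 (EXEC): [IRQ0] PC=2: IRET -> resume MAIN at PC=1 (depth now 0)
Event 22 (INT 0): INT 0 arrives: push (MAIN, PC=1), enter IRQ0 at PC=0 (depth now 1)
Event 23 (INT 0): INT 0 arrives: push (IRQ0, PC=0), enter IRQ0 at PC=0 (depth now 2)
Event 24 (EXEC): [IRQ0] PC=0: INC 4 -> ACC=39
Event 25 (EXEC): [IRQ0] PC=1: INC 4 -> ACC=43
Event 26 (EXEC): [IRQ0] PC=2: IRET -> resume IRQ0 at PC=0 (depth now 1)
Event 27 (EXEC): [IRQ0] PC=0: INC 4 -> ACC=47
Event 28 (EXEC): [IRQ0] PC=1: INC 4 -> ACC=51
Event 29 (EXEC): [IRQ0] PC=2: IRET -> resume MAIN at PC=1 (depth now 0)
Event 30 (EXEC): [MAIN] PC=1: NOP
Event 31 (EXEC): [MAIN] PC=2: INC 4 -> ACC=55
Event 32 (EXEC): [MAIN] PC=3: INC 3 -> ACC=58
Event 33 (EXEC): [MAIN] PC=4: DEC 3 -> ACC=55
Event 34 (EXEC): [MAIN] PC=5: HALT

Answer: 55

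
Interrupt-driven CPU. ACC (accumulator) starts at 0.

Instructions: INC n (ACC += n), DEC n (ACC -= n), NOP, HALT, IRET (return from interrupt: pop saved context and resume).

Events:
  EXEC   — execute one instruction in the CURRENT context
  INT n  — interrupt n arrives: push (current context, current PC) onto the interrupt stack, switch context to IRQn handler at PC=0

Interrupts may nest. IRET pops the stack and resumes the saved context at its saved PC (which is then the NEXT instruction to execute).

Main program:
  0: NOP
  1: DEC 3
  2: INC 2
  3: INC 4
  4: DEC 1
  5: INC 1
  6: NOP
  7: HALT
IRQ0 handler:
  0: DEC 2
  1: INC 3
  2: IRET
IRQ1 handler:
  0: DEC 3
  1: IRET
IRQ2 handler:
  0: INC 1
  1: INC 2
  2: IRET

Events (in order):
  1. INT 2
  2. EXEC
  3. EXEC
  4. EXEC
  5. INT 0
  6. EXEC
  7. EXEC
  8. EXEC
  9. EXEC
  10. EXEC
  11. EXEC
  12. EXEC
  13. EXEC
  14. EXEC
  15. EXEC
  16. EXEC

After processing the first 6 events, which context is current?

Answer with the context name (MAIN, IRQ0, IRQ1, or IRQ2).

Event 1 (INT 2): INT 2 arrives: push (MAIN, PC=0), enter IRQ2 at PC=0 (depth now 1)
Event 2 (EXEC): [IRQ2] PC=0: INC 1 -> ACC=1
Event 3 (EXEC): [IRQ2] PC=1: INC 2 -> ACC=3
Event 4 (EXEC): [IRQ2] PC=2: IRET -> resume MAIN at PC=0 (depth now 0)
Event 5 (INT 0): INT 0 arrives: push (MAIN, PC=0), enter IRQ0 at PC=0 (depth now 1)
Event 6 (EXEC): [IRQ0] PC=0: DEC 2 -> ACC=1

Answer: IRQ0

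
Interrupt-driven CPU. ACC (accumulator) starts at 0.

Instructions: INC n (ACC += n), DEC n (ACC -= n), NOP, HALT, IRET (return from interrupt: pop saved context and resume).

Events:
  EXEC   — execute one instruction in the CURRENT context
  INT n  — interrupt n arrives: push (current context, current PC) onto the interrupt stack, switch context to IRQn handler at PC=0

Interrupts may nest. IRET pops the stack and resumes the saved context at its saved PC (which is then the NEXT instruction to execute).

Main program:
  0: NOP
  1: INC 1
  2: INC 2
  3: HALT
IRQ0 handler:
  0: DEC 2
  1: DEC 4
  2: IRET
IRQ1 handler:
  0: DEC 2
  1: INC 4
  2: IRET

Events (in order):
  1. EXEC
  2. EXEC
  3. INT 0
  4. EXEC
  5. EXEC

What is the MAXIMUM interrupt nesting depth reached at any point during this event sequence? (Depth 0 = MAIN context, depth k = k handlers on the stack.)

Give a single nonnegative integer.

Event 1 (EXEC): [MAIN] PC=0: NOP [depth=0]
Event 2 (EXEC): [MAIN] PC=1: INC 1 -> ACC=1 [depth=0]
Event 3 (INT 0): INT 0 arrives: push (MAIN, PC=2), enter IRQ0 at PC=0 (depth now 1) [depth=1]
Event 4 (EXEC): [IRQ0] PC=0: DEC 2 -> ACC=-1 [depth=1]
Event 5 (EXEC): [IRQ0] PC=1: DEC 4 -> ACC=-5 [depth=1]
Max depth observed: 1

Answer: 1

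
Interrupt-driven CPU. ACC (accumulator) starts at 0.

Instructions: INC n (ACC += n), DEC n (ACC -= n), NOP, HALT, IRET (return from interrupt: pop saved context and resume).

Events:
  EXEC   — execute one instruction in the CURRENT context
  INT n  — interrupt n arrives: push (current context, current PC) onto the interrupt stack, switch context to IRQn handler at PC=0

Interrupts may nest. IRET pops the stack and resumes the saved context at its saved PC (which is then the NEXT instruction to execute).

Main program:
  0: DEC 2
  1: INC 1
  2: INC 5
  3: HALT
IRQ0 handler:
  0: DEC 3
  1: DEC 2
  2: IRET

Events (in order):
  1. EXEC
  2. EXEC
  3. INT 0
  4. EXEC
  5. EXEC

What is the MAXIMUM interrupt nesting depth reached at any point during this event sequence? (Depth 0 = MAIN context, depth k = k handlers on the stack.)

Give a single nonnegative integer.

Answer: 1

Derivation:
Event 1 (EXEC): [MAIN] PC=0: DEC 2 -> ACC=-2 [depth=0]
Event 2 (EXEC): [MAIN] PC=1: INC 1 -> ACC=-1 [depth=0]
Event 3 (INT 0): INT 0 arrives: push (MAIN, PC=2), enter IRQ0 at PC=0 (depth now 1) [depth=1]
Event 4 (EXEC): [IRQ0] PC=0: DEC 3 -> ACC=-4 [depth=1]
Event 5 (EXEC): [IRQ0] PC=1: DEC 2 -> ACC=-6 [depth=1]
Max depth observed: 1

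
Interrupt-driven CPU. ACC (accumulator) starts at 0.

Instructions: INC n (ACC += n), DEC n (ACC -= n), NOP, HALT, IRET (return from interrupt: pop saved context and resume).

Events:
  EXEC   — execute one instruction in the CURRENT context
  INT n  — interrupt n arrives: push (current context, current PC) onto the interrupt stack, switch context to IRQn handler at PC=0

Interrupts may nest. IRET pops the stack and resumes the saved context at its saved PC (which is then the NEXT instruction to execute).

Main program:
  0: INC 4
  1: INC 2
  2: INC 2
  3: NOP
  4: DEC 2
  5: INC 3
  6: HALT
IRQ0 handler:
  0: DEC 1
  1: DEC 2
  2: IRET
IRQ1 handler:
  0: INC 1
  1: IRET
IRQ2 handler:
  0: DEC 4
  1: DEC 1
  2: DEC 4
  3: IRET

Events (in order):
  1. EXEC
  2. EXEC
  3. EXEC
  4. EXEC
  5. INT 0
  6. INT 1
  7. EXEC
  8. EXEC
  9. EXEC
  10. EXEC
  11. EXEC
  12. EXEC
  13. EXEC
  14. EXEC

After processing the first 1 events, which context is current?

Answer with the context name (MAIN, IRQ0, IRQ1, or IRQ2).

Event 1 (EXEC): [MAIN] PC=0: INC 4 -> ACC=4

Answer: MAIN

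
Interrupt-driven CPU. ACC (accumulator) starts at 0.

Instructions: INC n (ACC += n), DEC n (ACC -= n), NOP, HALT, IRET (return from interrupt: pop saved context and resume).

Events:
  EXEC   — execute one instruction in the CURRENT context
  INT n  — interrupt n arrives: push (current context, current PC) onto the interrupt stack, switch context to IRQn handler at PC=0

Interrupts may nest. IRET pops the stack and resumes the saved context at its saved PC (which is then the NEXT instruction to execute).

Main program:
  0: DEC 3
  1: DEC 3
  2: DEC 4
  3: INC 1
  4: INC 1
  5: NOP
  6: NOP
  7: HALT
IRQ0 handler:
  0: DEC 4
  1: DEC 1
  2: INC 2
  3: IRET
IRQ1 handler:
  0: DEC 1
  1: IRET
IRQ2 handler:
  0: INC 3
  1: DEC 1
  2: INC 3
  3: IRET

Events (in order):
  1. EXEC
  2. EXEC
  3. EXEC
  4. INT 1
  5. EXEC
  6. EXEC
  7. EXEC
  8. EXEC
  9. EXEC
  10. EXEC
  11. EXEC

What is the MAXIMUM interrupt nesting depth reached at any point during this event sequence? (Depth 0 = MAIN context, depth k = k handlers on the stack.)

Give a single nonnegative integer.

Answer: 1

Derivation:
Event 1 (EXEC): [MAIN] PC=0: DEC 3 -> ACC=-3 [depth=0]
Event 2 (EXEC): [MAIN] PC=1: DEC 3 -> ACC=-6 [depth=0]
Event 3 (EXEC): [MAIN] PC=2: DEC 4 -> ACC=-10 [depth=0]
Event 4 (INT 1): INT 1 arrives: push (MAIN, PC=3), enter IRQ1 at PC=0 (depth now 1) [depth=1]
Event 5 (EXEC): [IRQ1] PC=0: DEC 1 -> ACC=-11 [depth=1]
Event 6 (EXEC): [IRQ1] PC=1: IRET -> resume MAIN at PC=3 (depth now 0) [depth=0]
Event 7 (EXEC): [MAIN] PC=3: INC 1 -> ACC=-10 [depth=0]
Event 8 (EXEC): [MAIN] PC=4: INC 1 -> ACC=-9 [depth=0]
Event 9 (EXEC): [MAIN] PC=5: NOP [depth=0]
Event 10 (EXEC): [MAIN] PC=6: NOP [depth=0]
Event 11 (EXEC): [MAIN] PC=7: HALT [depth=0]
Max depth observed: 1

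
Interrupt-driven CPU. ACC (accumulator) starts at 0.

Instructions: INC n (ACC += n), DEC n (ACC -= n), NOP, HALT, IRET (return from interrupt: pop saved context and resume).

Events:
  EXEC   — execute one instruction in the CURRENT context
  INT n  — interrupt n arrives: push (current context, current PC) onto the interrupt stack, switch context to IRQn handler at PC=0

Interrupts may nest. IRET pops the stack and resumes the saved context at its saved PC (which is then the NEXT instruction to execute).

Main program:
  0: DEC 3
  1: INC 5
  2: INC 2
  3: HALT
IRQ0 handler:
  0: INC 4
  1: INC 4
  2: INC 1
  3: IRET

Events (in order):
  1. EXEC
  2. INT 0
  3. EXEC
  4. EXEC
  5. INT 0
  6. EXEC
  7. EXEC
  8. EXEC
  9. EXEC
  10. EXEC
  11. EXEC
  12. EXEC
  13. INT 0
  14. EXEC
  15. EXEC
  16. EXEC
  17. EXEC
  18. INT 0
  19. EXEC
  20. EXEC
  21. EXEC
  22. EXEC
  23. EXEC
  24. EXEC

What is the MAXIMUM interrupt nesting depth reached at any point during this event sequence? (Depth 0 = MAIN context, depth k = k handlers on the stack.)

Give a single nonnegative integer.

Event 1 (EXEC): [MAIN] PC=0: DEC 3 -> ACC=-3 [depth=0]
Event 2 (INT 0): INT 0 arrives: push (MAIN, PC=1), enter IRQ0 at PC=0 (depth now 1) [depth=1]
Event 3 (EXEC): [IRQ0] PC=0: INC 4 -> ACC=1 [depth=1]
Event 4 (EXEC): [IRQ0] PC=1: INC 4 -> ACC=5 [depth=1]
Event 5 (INT 0): INT 0 arrives: push (IRQ0, PC=2), enter IRQ0 at PC=0 (depth now 2) [depth=2]
Event 6 (EXEC): [IRQ0] PC=0: INC 4 -> ACC=9 [depth=2]
Event 7 (EXEC): [IRQ0] PC=1: INC 4 -> ACC=13 [depth=2]
Event 8 (EXEC): [IRQ0] PC=2: INC 1 -> ACC=14 [depth=2]
Event 9 (EXEC): [IRQ0] PC=3: IRET -> resume IRQ0 at PC=2 (depth now 1) [depth=1]
Event 10 (EXEC): [IRQ0] PC=2: INC 1 -> ACC=15 [depth=1]
Event 11 (EXEC): [IRQ0] PC=3: IRET -> resume MAIN at PC=1 (depth now 0) [depth=0]
Event 12 (EXEC): [MAIN] PC=1: INC 5 -> ACC=20 [depth=0]
Event 13 (INT 0): INT 0 arrives: push (MAIN, PC=2), enter IRQ0 at PC=0 (depth now 1) [depth=1]
Event 14 (EXEC): [IRQ0] PC=0: INC 4 -> ACC=24 [depth=1]
Event 15 (EXEC): [IRQ0] PC=1: INC 4 -> ACC=28 [depth=1]
Event 16 (EXEC): [IRQ0] PC=2: INC 1 -> ACC=29 [depth=1]
Event 17 (EXEC): [IRQ0] PC=3: IRET -> resume MAIN at PC=2 (depth now 0) [depth=0]
Event 18 (INT 0): INT 0 arrives: push (MAIN, PC=2), enter IRQ0 at PC=0 (depth now 1) [depth=1]
Event 19 (EXEC): [IRQ0] PC=0: INC 4 -> ACC=33 [depth=1]
Event 20 (EXEC): [IRQ0] PC=1: INC 4 -> ACC=37 [depth=1]
Event 21 (EXEC): [IRQ0] PC=2: INC 1 -> ACC=38 [depth=1]
Event 22 (EXEC): [IRQ0] PC=3: IRET -> resume MAIN at PC=2 (depth now 0) [depth=0]
Event 23 (EXEC): [MAIN] PC=2: INC 2 -> ACC=40 [depth=0]
Event 24 (EXEC): [MAIN] PC=3: HALT [depth=0]
Max depth observed: 2

Answer: 2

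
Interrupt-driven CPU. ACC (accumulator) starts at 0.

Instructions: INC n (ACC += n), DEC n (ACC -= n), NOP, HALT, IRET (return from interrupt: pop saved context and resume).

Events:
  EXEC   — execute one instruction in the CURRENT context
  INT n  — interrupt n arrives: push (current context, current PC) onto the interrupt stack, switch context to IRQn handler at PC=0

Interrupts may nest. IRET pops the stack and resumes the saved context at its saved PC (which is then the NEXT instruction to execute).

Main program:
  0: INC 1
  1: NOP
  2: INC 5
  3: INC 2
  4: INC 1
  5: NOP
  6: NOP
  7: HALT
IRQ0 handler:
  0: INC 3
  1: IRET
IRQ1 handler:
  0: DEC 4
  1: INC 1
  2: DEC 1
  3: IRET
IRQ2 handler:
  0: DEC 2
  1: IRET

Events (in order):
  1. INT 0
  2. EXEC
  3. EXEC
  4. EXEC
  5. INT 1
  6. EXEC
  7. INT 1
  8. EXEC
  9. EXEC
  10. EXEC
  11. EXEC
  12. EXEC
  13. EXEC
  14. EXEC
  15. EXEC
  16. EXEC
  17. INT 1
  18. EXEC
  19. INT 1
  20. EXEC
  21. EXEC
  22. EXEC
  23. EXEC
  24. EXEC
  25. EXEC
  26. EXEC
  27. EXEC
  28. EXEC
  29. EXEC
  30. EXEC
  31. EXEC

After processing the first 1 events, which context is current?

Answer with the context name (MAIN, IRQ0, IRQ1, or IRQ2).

Event 1 (INT 0): INT 0 arrives: push (MAIN, PC=0), enter IRQ0 at PC=0 (depth now 1)

Answer: IRQ0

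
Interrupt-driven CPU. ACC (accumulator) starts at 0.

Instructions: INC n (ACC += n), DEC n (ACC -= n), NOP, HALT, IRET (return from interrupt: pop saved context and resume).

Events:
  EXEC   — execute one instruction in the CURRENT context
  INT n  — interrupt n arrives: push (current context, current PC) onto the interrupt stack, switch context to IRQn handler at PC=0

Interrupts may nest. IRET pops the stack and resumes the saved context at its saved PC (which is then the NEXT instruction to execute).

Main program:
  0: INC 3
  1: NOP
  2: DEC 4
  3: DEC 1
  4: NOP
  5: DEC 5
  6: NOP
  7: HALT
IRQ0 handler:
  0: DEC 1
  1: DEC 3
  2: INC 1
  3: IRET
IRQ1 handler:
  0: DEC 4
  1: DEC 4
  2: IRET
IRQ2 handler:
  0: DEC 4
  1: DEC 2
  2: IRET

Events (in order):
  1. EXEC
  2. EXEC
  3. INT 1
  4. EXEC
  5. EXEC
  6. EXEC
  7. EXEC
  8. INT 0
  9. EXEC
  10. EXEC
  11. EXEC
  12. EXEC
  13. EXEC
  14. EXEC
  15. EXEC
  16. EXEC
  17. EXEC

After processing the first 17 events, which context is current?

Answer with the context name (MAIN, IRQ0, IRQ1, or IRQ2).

Event 1 (EXEC): [MAIN] PC=0: INC 3 -> ACC=3
Event 2 (EXEC): [MAIN] PC=1: NOP
Event 3 (INT 1): INT 1 arrives: push (MAIN, PC=2), enter IRQ1 at PC=0 (depth now 1)
Event 4 (EXEC): [IRQ1] PC=0: DEC 4 -> ACC=-1
Event 5 (EXEC): [IRQ1] PC=1: DEC 4 -> ACC=-5
Event 6 (EXEC): [IRQ1] PC=2: IRET -> resume MAIN at PC=2 (depth now 0)
Event 7 (EXEC): [MAIN] PC=2: DEC 4 -> ACC=-9
Event 8 (INT 0): INT 0 arrives: push (MAIN, PC=3), enter IRQ0 at PC=0 (depth now 1)
Event 9 (EXEC): [IRQ0] PC=0: DEC 1 -> ACC=-10
Event 10 (EXEC): [IRQ0] PC=1: DEC 3 -> ACC=-13
Event 11 (EXEC): [IRQ0] PC=2: INC 1 -> ACC=-12
Event 12 (EXEC): [IRQ0] PC=3: IRET -> resume MAIN at PC=3 (depth now 0)
Event 13 (EXEC): [MAIN] PC=3: DEC 1 -> ACC=-13
Event 14 (EXEC): [MAIN] PC=4: NOP
Event 15 (EXEC): [MAIN] PC=5: DEC 5 -> ACC=-18
Event 16 (EXEC): [MAIN] PC=6: NOP
Event 17 (EXEC): [MAIN] PC=7: HALT

Answer: MAIN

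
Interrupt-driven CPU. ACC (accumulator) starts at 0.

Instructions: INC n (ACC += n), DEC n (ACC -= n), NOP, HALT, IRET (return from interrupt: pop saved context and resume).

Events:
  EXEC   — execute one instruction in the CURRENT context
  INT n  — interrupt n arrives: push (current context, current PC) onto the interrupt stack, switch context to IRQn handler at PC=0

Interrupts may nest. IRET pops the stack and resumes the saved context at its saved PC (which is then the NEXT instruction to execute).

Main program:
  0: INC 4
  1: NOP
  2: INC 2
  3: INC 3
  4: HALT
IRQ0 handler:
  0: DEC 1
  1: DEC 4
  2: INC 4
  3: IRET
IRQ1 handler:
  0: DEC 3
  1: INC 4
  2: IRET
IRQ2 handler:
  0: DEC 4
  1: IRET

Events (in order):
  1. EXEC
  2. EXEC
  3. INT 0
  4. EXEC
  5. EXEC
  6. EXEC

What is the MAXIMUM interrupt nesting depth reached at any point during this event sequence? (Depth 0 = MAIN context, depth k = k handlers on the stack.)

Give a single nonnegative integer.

Event 1 (EXEC): [MAIN] PC=0: INC 4 -> ACC=4 [depth=0]
Event 2 (EXEC): [MAIN] PC=1: NOP [depth=0]
Event 3 (INT 0): INT 0 arrives: push (MAIN, PC=2), enter IRQ0 at PC=0 (depth now 1) [depth=1]
Event 4 (EXEC): [IRQ0] PC=0: DEC 1 -> ACC=3 [depth=1]
Event 5 (EXEC): [IRQ0] PC=1: DEC 4 -> ACC=-1 [depth=1]
Event 6 (EXEC): [IRQ0] PC=2: INC 4 -> ACC=3 [depth=1]
Max depth observed: 1

Answer: 1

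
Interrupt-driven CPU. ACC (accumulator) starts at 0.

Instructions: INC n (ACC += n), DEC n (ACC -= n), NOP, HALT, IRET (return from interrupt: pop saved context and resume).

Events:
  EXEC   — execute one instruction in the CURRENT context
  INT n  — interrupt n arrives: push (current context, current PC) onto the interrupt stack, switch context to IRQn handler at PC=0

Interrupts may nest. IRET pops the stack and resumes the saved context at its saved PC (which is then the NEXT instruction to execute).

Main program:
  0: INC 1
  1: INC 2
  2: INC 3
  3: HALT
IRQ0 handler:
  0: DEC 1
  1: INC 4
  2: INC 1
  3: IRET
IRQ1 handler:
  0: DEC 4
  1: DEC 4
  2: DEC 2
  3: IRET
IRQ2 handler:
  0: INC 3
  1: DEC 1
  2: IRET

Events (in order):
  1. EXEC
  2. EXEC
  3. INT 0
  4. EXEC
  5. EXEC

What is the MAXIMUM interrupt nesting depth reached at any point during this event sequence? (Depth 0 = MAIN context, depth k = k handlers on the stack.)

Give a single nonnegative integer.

Answer: 1

Derivation:
Event 1 (EXEC): [MAIN] PC=0: INC 1 -> ACC=1 [depth=0]
Event 2 (EXEC): [MAIN] PC=1: INC 2 -> ACC=3 [depth=0]
Event 3 (INT 0): INT 0 arrives: push (MAIN, PC=2), enter IRQ0 at PC=0 (depth now 1) [depth=1]
Event 4 (EXEC): [IRQ0] PC=0: DEC 1 -> ACC=2 [depth=1]
Event 5 (EXEC): [IRQ0] PC=1: INC 4 -> ACC=6 [depth=1]
Max depth observed: 1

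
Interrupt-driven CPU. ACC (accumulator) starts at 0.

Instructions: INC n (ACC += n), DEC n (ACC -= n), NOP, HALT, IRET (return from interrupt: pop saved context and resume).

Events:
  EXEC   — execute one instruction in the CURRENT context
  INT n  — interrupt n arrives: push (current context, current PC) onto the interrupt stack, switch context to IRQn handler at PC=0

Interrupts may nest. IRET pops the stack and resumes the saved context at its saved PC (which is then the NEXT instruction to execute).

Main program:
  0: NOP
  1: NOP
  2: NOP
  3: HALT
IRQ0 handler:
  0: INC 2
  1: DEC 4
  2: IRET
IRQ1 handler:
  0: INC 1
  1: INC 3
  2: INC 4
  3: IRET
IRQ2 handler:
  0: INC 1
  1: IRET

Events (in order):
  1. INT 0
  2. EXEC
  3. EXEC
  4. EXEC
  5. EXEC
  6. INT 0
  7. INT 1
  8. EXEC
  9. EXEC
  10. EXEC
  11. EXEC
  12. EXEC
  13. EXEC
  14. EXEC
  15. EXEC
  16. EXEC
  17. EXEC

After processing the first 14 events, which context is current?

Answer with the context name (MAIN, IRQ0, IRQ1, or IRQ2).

Answer: MAIN

Derivation:
Event 1 (INT 0): INT 0 arrives: push (MAIN, PC=0), enter IRQ0 at PC=0 (depth now 1)
Event 2 (EXEC): [IRQ0] PC=0: INC 2 -> ACC=2
Event 3 (EXEC): [IRQ0] PC=1: DEC 4 -> ACC=-2
Event 4 (EXEC): [IRQ0] PC=2: IRET -> resume MAIN at PC=0 (depth now 0)
Event 5 (EXEC): [MAIN] PC=0: NOP
Event 6 (INT 0): INT 0 arrives: push (MAIN, PC=1), enter IRQ0 at PC=0 (depth now 1)
Event 7 (INT 1): INT 1 arrives: push (IRQ0, PC=0), enter IRQ1 at PC=0 (depth now 2)
Event 8 (EXEC): [IRQ1] PC=0: INC 1 -> ACC=-1
Event 9 (EXEC): [IRQ1] PC=1: INC 3 -> ACC=2
Event 10 (EXEC): [IRQ1] PC=2: INC 4 -> ACC=6
Event 11 (EXEC): [IRQ1] PC=3: IRET -> resume IRQ0 at PC=0 (depth now 1)
Event 12 (EXEC): [IRQ0] PC=0: INC 2 -> ACC=8
Event 13 (EXEC): [IRQ0] PC=1: DEC 4 -> ACC=4
Event 14 (EXEC): [IRQ0] PC=2: IRET -> resume MAIN at PC=1 (depth now 0)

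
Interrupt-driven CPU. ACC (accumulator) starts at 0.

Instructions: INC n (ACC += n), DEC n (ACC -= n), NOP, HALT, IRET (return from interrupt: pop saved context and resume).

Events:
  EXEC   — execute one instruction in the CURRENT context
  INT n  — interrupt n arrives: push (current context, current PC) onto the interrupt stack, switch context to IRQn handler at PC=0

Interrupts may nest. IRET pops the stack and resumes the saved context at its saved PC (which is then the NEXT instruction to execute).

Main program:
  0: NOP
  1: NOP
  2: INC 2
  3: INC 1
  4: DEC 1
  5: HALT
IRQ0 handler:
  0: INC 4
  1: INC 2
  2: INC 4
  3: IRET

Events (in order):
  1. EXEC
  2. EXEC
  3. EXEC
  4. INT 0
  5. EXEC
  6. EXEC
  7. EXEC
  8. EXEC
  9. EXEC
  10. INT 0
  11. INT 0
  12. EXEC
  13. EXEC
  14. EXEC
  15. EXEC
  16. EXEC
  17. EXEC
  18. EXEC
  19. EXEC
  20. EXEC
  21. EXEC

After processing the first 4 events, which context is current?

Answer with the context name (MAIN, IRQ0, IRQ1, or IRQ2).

Answer: IRQ0

Derivation:
Event 1 (EXEC): [MAIN] PC=0: NOP
Event 2 (EXEC): [MAIN] PC=1: NOP
Event 3 (EXEC): [MAIN] PC=2: INC 2 -> ACC=2
Event 4 (INT 0): INT 0 arrives: push (MAIN, PC=3), enter IRQ0 at PC=0 (depth now 1)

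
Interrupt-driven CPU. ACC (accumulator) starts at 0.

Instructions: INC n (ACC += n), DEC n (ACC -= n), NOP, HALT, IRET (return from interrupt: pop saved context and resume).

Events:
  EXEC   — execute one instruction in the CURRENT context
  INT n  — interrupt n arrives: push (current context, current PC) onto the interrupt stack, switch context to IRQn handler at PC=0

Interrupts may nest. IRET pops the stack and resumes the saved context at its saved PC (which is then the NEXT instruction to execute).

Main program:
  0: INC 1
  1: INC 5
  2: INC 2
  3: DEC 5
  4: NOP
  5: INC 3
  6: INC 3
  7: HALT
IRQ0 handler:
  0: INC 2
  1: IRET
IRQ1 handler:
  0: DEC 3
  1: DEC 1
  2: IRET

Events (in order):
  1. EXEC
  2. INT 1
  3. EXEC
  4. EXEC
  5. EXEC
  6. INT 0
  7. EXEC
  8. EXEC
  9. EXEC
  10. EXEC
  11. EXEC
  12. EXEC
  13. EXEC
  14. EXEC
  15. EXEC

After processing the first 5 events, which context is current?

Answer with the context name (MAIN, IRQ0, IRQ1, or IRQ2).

Answer: MAIN

Derivation:
Event 1 (EXEC): [MAIN] PC=0: INC 1 -> ACC=1
Event 2 (INT 1): INT 1 arrives: push (MAIN, PC=1), enter IRQ1 at PC=0 (depth now 1)
Event 3 (EXEC): [IRQ1] PC=0: DEC 3 -> ACC=-2
Event 4 (EXEC): [IRQ1] PC=1: DEC 1 -> ACC=-3
Event 5 (EXEC): [IRQ1] PC=2: IRET -> resume MAIN at PC=1 (depth now 0)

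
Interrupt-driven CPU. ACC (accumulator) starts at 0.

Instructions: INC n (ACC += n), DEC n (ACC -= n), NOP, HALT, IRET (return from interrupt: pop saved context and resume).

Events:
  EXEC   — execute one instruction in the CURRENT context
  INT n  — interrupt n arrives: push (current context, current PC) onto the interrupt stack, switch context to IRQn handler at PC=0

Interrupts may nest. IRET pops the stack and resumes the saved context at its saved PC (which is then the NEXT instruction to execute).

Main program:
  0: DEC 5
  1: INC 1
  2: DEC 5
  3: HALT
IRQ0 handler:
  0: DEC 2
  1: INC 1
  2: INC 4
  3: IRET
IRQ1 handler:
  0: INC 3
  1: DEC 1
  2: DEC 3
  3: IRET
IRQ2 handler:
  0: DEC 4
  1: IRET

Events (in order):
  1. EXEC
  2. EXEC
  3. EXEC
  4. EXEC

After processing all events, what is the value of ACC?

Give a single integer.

Answer: -9

Derivation:
Event 1 (EXEC): [MAIN] PC=0: DEC 5 -> ACC=-5
Event 2 (EXEC): [MAIN] PC=1: INC 1 -> ACC=-4
Event 3 (EXEC): [MAIN] PC=2: DEC 5 -> ACC=-9
Event 4 (EXEC): [MAIN] PC=3: HALT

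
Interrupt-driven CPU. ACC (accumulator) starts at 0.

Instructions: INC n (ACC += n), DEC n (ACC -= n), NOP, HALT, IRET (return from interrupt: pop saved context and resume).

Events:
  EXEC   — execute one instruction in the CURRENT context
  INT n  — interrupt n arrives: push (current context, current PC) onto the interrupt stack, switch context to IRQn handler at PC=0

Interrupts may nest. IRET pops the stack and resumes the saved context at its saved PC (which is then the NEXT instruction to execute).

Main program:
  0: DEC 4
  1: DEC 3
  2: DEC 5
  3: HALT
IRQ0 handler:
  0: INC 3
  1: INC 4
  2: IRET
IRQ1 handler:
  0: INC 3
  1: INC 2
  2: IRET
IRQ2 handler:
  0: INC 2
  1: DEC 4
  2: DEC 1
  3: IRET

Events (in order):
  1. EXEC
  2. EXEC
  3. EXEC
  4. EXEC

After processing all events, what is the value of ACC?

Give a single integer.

Answer: -12

Derivation:
Event 1 (EXEC): [MAIN] PC=0: DEC 4 -> ACC=-4
Event 2 (EXEC): [MAIN] PC=1: DEC 3 -> ACC=-7
Event 3 (EXEC): [MAIN] PC=2: DEC 5 -> ACC=-12
Event 4 (EXEC): [MAIN] PC=3: HALT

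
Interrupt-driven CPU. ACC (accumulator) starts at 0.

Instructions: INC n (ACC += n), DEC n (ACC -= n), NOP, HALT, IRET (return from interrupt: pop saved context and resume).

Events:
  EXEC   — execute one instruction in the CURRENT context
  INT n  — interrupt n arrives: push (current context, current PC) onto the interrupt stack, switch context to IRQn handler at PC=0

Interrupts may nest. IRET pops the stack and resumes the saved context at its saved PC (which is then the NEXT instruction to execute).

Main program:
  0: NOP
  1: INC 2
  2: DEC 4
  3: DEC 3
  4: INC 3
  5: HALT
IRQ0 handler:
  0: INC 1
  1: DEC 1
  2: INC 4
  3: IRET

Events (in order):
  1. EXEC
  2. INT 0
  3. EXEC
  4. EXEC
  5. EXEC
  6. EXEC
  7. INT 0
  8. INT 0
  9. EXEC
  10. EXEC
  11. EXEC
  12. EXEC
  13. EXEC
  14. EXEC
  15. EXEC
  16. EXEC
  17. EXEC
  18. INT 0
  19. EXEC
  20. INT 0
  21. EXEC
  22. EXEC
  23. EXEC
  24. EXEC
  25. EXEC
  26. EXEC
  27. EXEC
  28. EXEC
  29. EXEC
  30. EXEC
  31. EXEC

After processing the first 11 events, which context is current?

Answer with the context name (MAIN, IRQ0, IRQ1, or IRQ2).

Event 1 (EXEC): [MAIN] PC=0: NOP
Event 2 (INT 0): INT 0 arrives: push (MAIN, PC=1), enter IRQ0 at PC=0 (depth now 1)
Event 3 (EXEC): [IRQ0] PC=0: INC 1 -> ACC=1
Event 4 (EXEC): [IRQ0] PC=1: DEC 1 -> ACC=0
Event 5 (EXEC): [IRQ0] PC=2: INC 4 -> ACC=4
Event 6 (EXEC): [IRQ0] PC=3: IRET -> resume MAIN at PC=1 (depth now 0)
Event 7 (INT 0): INT 0 arrives: push (MAIN, PC=1), enter IRQ0 at PC=0 (depth now 1)
Event 8 (INT 0): INT 0 arrives: push (IRQ0, PC=0), enter IRQ0 at PC=0 (depth now 2)
Event 9 (EXEC): [IRQ0] PC=0: INC 1 -> ACC=5
Event 10 (EXEC): [IRQ0] PC=1: DEC 1 -> ACC=4
Event 11 (EXEC): [IRQ0] PC=2: INC 4 -> ACC=8

Answer: IRQ0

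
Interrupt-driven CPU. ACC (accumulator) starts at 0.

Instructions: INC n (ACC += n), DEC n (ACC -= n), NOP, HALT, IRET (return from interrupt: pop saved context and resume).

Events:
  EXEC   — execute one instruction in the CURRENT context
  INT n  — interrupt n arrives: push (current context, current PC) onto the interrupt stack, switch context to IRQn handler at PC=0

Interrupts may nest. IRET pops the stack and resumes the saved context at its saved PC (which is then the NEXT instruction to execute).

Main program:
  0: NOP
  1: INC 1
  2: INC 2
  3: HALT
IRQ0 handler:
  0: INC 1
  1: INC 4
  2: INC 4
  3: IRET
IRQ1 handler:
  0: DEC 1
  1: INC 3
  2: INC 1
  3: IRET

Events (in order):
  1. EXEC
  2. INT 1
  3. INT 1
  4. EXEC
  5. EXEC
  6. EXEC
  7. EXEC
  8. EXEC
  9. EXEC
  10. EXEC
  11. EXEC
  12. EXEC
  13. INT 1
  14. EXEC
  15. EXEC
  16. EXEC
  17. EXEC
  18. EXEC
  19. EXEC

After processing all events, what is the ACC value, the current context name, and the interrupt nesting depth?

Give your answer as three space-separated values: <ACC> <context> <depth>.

Event 1 (EXEC): [MAIN] PC=0: NOP
Event 2 (INT 1): INT 1 arrives: push (MAIN, PC=1), enter IRQ1 at PC=0 (depth now 1)
Event 3 (INT 1): INT 1 arrives: push (IRQ1, PC=0), enter IRQ1 at PC=0 (depth now 2)
Event 4 (EXEC): [IRQ1] PC=0: DEC 1 -> ACC=-1
Event 5 (EXEC): [IRQ1] PC=1: INC 3 -> ACC=2
Event 6 (EXEC): [IRQ1] PC=2: INC 1 -> ACC=3
Event 7 (EXEC): [IRQ1] PC=3: IRET -> resume IRQ1 at PC=0 (depth now 1)
Event 8 (EXEC): [IRQ1] PC=0: DEC 1 -> ACC=2
Event 9 (EXEC): [IRQ1] PC=1: INC 3 -> ACC=5
Event 10 (EXEC): [IRQ1] PC=2: INC 1 -> ACC=6
Event 11 (EXEC): [IRQ1] PC=3: IRET -> resume MAIN at PC=1 (depth now 0)
Event 12 (EXEC): [MAIN] PC=1: INC 1 -> ACC=7
Event 13 (INT 1): INT 1 arrives: push (MAIN, PC=2), enter IRQ1 at PC=0 (depth now 1)
Event 14 (EXEC): [IRQ1] PC=0: DEC 1 -> ACC=6
Event 15 (EXEC): [IRQ1] PC=1: INC 3 -> ACC=9
Event 16 (EXEC): [IRQ1] PC=2: INC 1 -> ACC=10
Event 17 (EXEC): [IRQ1] PC=3: IRET -> resume MAIN at PC=2 (depth now 0)
Event 18 (EXEC): [MAIN] PC=2: INC 2 -> ACC=12
Event 19 (EXEC): [MAIN] PC=3: HALT

Answer: 12 MAIN 0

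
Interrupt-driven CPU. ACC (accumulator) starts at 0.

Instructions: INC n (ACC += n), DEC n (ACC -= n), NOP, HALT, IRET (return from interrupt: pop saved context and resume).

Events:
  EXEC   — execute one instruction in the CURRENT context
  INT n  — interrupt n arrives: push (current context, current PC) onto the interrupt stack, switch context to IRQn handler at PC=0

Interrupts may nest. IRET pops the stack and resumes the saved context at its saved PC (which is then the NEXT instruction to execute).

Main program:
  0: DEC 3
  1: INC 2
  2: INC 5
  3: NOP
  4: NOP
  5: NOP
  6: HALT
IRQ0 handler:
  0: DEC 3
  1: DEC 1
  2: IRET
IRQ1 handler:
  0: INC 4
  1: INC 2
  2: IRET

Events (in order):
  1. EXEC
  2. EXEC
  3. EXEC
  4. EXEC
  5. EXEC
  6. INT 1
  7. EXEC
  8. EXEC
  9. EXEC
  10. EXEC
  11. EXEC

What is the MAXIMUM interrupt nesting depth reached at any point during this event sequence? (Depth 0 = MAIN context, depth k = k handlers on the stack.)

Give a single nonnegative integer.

Answer: 1

Derivation:
Event 1 (EXEC): [MAIN] PC=0: DEC 3 -> ACC=-3 [depth=0]
Event 2 (EXEC): [MAIN] PC=1: INC 2 -> ACC=-1 [depth=0]
Event 3 (EXEC): [MAIN] PC=2: INC 5 -> ACC=4 [depth=0]
Event 4 (EXEC): [MAIN] PC=3: NOP [depth=0]
Event 5 (EXEC): [MAIN] PC=4: NOP [depth=0]
Event 6 (INT 1): INT 1 arrives: push (MAIN, PC=5), enter IRQ1 at PC=0 (depth now 1) [depth=1]
Event 7 (EXEC): [IRQ1] PC=0: INC 4 -> ACC=8 [depth=1]
Event 8 (EXEC): [IRQ1] PC=1: INC 2 -> ACC=10 [depth=1]
Event 9 (EXEC): [IRQ1] PC=2: IRET -> resume MAIN at PC=5 (depth now 0) [depth=0]
Event 10 (EXEC): [MAIN] PC=5: NOP [depth=0]
Event 11 (EXEC): [MAIN] PC=6: HALT [depth=0]
Max depth observed: 1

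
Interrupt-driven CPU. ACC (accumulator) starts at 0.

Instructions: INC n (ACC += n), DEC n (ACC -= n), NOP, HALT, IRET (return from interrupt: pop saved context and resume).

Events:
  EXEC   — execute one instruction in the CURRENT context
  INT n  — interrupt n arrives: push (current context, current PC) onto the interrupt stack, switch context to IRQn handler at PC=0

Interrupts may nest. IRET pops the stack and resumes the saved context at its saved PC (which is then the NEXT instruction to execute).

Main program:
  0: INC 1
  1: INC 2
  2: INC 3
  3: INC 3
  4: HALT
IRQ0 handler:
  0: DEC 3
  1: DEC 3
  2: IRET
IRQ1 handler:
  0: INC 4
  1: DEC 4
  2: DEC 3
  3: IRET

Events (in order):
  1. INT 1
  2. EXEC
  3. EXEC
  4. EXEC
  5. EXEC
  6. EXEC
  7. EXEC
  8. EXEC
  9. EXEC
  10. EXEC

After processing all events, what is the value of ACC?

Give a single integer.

Event 1 (INT 1): INT 1 arrives: push (MAIN, PC=0), enter IRQ1 at PC=0 (depth now 1)
Event 2 (EXEC): [IRQ1] PC=0: INC 4 -> ACC=4
Event 3 (EXEC): [IRQ1] PC=1: DEC 4 -> ACC=0
Event 4 (EXEC): [IRQ1] PC=2: DEC 3 -> ACC=-3
Event 5 (EXEC): [IRQ1] PC=3: IRET -> resume MAIN at PC=0 (depth now 0)
Event 6 (EXEC): [MAIN] PC=0: INC 1 -> ACC=-2
Event 7 (EXEC): [MAIN] PC=1: INC 2 -> ACC=0
Event 8 (EXEC): [MAIN] PC=2: INC 3 -> ACC=3
Event 9 (EXEC): [MAIN] PC=3: INC 3 -> ACC=6
Event 10 (EXEC): [MAIN] PC=4: HALT

Answer: 6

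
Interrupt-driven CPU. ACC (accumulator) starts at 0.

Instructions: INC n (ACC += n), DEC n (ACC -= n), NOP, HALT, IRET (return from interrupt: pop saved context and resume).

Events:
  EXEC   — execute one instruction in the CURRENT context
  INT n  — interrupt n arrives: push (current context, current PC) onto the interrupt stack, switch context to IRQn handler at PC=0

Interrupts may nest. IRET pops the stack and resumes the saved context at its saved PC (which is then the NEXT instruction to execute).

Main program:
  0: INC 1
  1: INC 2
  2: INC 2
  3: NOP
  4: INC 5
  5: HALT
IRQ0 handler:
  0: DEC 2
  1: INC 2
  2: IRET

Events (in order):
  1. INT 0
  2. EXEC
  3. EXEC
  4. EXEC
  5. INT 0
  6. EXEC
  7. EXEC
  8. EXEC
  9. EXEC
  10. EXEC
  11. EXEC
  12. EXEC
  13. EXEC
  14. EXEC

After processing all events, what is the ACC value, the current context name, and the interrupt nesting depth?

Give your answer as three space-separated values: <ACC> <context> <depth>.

Answer: 10 MAIN 0

Derivation:
Event 1 (INT 0): INT 0 arrives: push (MAIN, PC=0), enter IRQ0 at PC=0 (depth now 1)
Event 2 (EXEC): [IRQ0] PC=0: DEC 2 -> ACC=-2
Event 3 (EXEC): [IRQ0] PC=1: INC 2 -> ACC=0
Event 4 (EXEC): [IRQ0] PC=2: IRET -> resume MAIN at PC=0 (depth now 0)
Event 5 (INT 0): INT 0 arrives: push (MAIN, PC=0), enter IRQ0 at PC=0 (depth now 1)
Event 6 (EXEC): [IRQ0] PC=0: DEC 2 -> ACC=-2
Event 7 (EXEC): [IRQ0] PC=1: INC 2 -> ACC=0
Event 8 (EXEC): [IRQ0] PC=2: IRET -> resume MAIN at PC=0 (depth now 0)
Event 9 (EXEC): [MAIN] PC=0: INC 1 -> ACC=1
Event 10 (EXEC): [MAIN] PC=1: INC 2 -> ACC=3
Event 11 (EXEC): [MAIN] PC=2: INC 2 -> ACC=5
Event 12 (EXEC): [MAIN] PC=3: NOP
Event 13 (EXEC): [MAIN] PC=4: INC 5 -> ACC=10
Event 14 (EXEC): [MAIN] PC=5: HALT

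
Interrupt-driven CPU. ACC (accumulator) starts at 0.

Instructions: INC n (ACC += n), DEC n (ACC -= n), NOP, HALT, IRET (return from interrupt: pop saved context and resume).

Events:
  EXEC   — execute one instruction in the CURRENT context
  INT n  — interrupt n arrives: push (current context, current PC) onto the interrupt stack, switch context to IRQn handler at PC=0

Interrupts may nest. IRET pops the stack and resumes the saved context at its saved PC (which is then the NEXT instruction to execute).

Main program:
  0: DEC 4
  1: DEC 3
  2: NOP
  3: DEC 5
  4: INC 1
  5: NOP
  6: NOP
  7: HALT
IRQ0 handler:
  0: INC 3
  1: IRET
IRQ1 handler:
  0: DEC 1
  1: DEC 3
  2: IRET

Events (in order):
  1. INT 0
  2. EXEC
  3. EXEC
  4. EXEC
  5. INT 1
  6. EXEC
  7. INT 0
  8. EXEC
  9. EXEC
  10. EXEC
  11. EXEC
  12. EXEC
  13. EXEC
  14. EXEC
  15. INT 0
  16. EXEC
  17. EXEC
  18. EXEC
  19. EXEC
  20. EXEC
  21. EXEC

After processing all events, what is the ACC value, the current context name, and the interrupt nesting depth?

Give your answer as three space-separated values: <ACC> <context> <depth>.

Answer: -6 MAIN 0

Derivation:
Event 1 (INT 0): INT 0 arrives: push (MAIN, PC=0), enter IRQ0 at PC=0 (depth now 1)
Event 2 (EXEC): [IRQ0] PC=0: INC 3 -> ACC=3
Event 3 (EXEC): [IRQ0] PC=1: IRET -> resume MAIN at PC=0 (depth now 0)
Event 4 (EXEC): [MAIN] PC=0: DEC 4 -> ACC=-1
Event 5 (INT 1): INT 1 arrives: push (MAIN, PC=1), enter IRQ1 at PC=0 (depth now 1)
Event 6 (EXEC): [IRQ1] PC=0: DEC 1 -> ACC=-2
Event 7 (INT 0): INT 0 arrives: push (IRQ1, PC=1), enter IRQ0 at PC=0 (depth now 2)
Event 8 (EXEC): [IRQ0] PC=0: INC 3 -> ACC=1
Event 9 (EXEC): [IRQ0] PC=1: IRET -> resume IRQ1 at PC=1 (depth now 1)
Event 10 (EXEC): [IRQ1] PC=1: DEC 3 -> ACC=-2
Event 11 (EXEC): [IRQ1] PC=2: IRET -> resume MAIN at PC=1 (depth now 0)
Event 12 (EXEC): [MAIN] PC=1: DEC 3 -> ACC=-5
Event 13 (EXEC): [MAIN] PC=2: NOP
Event 14 (EXEC): [MAIN] PC=3: DEC 5 -> ACC=-10
Event 15 (INT 0): INT 0 arrives: push (MAIN, PC=4), enter IRQ0 at PC=0 (depth now 1)
Event 16 (EXEC): [IRQ0] PC=0: INC 3 -> ACC=-7
Event 17 (EXEC): [IRQ0] PC=1: IRET -> resume MAIN at PC=4 (depth now 0)
Event 18 (EXEC): [MAIN] PC=4: INC 1 -> ACC=-6
Event 19 (EXEC): [MAIN] PC=5: NOP
Event 20 (EXEC): [MAIN] PC=6: NOP
Event 21 (EXEC): [MAIN] PC=7: HALT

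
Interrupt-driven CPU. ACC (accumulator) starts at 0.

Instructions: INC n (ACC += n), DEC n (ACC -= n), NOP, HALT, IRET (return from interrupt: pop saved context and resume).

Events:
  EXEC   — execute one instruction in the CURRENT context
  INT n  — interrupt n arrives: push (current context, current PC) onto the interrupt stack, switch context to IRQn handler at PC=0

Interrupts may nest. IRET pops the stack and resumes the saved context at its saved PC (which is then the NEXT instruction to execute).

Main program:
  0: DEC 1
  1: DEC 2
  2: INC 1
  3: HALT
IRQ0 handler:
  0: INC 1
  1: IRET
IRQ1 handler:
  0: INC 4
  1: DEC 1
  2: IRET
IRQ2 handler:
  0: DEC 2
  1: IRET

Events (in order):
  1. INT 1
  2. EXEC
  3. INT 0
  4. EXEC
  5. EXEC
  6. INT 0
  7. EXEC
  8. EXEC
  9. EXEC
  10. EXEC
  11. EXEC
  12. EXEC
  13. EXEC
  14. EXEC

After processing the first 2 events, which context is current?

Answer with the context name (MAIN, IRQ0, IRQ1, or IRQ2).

Event 1 (INT 1): INT 1 arrives: push (MAIN, PC=0), enter IRQ1 at PC=0 (depth now 1)
Event 2 (EXEC): [IRQ1] PC=0: INC 4 -> ACC=4

Answer: IRQ1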